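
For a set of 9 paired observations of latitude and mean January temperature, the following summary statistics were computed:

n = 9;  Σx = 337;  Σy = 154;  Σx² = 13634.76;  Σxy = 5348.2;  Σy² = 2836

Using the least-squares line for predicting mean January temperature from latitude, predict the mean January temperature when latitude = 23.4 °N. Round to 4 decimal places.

Sxx = Σx² − (Σx)²/n = 13634.76 − 12618.777778 = 1015.982222
Sxy = Σxy − (Σx)(Σy)/n = 5348.2 − 5766.444444 = -418.244444
b = Sxy/Sxx = -418.244444/1015.982222 = -0.411665
a = ȳ − b·x̄ = 17.111111 − (-0.411665)·37.444444 = 32.525683
ŷ(23.4) = a + b·23.4 = 32.525683 + (-0.411665)·23.4 = 22.892719

22.8927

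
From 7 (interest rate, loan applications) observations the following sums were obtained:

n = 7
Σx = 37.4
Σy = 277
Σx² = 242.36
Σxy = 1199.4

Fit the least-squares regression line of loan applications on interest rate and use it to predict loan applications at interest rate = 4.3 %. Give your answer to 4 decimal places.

Sxx = Σx² − (Σx)²/n = 242.36 − 199.822857 = 42.537143
Sxy = Σxy − (Σx)(Σy)/n = 1199.4 − 1479.971429 = -280.571429
b = Sxy/Sxx = -280.571429/42.537143 = -6.595916
a = ȳ − b·x̄ = 39.571429 − (-6.595916)·5.342857 = 74.812466
ŷ(4.3) = a + b·4.3 = 74.812466 + (-6.595916)·4.3 = 46.450027

46.4500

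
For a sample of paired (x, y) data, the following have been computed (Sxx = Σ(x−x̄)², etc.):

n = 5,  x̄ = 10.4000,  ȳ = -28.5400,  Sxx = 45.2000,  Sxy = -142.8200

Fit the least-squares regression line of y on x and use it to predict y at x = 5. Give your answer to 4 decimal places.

-11.4774

b = Sxy/Sxx = -142.82/45.2 = -3.159735
a = ȳ − b·x̄ = -28.54 − (-3.159735)·10.4 = 4.321239
ŷ(5) = a + b·5 = 4.321239 + (-3.159735)·5 = -11.477434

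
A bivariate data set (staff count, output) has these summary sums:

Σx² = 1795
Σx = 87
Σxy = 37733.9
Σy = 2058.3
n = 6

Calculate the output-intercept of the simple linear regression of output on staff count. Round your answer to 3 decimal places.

128.647

Sxx = Σx² − (Σx)²/n = 1795 − 1261.5 = 533.5
Sxy = Σxy − (Σx)(Σy)/n = 37733.9 − 29845.35 = 7888.55
b = Sxy/Sxx = 7888.55/533.5 = 14.786410
a = ȳ − b·x̄ = 343.05 − 14.786410·14.5 = 128.647048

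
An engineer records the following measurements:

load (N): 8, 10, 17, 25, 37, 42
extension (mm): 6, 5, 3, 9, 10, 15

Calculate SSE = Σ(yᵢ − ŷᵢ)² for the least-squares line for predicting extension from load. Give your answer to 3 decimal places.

n = 6, Σx = 139, Σy = 48, Σxy = 1374, Σx² = 4211, Σy² = 476
Sxx = Σx² − (Σx)²/n = 4211 − 3220.166667 = 990.833333
Sxy = Σxy − (Σx)(Σy)/n = 1374 − 1112 = 262
Syy = Σy² − (Σy)²/n = 476 − 384 = 92
b = Sxy/Sxx = 262/990.833333 = 0.264424
SSE = Syy − b·Sxy = 92 − 0.264424·262 = 22.720942

22.721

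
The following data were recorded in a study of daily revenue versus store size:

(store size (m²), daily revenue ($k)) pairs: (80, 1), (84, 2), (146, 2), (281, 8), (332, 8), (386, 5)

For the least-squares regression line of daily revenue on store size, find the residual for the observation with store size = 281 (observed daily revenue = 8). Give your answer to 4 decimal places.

2.4429

n = 6, Σx = 1309, Σy = 26, Σxy = 7374, Σx² = 372953
Sxx = Σx² − (Σx)²/n = 372953 − 285580.166667 = 87372.833333
Sxy = Σxy − (Σx)(Σy)/n = 7374 − 5672.333333 = 1701.666667
b = Sxy/Sxx = 1701.666667/87372.833333 = 0.019476
a = ȳ − b·x̄ = 4.333333 − 0.019476·218.166667 = 0.084336
ŷ(281) = 0.084336 + 0.019476·281 = 5.557071
residual = y − ŷ = 8 − 5.557071 = 2.442929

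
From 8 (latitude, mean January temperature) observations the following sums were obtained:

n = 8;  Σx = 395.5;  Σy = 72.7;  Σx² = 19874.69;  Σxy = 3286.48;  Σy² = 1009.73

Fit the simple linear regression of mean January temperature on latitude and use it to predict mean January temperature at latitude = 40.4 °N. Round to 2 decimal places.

17.72

Sxx = Σx² − (Σx)²/n = 19874.69 − 19552.53125 = 322.15875
Sxy = Σxy − (Σx)(Σy)/n = 3286.48 − 3594.10625 = -307.62625
b = Sxy/Sxx = -307.62625/322.15875 = -0.954890
a = ȳ − b·x̄ = 9.0875 − (-0.954890)·49.4375 = 56.294887
ŷ(40.4) = a + b·40.4 = 56.294887 + (-0.954890)·40.4 = 17.717321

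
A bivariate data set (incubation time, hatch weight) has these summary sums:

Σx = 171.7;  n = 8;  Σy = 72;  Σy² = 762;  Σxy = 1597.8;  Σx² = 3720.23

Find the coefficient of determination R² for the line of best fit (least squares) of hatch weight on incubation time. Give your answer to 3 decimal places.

Sxx = Σx² − (Σx)²/n = 3720.23 − 3685.11125 = 35.11875
Sxy = Σxy − (Σx)(Σy)/n = 1597.8 − 1545.3 = 52.5
Syy = Σy² − (Σy)²/n = 762 − 648 = 114
R² = Sxy²/(Sxx·Syy) = (52.5)²/(35.11875·114) = 0.688454

0.688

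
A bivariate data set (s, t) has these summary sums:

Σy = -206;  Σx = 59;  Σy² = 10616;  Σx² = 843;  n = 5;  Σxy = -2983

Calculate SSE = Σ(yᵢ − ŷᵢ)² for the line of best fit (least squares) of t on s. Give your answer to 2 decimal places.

51.66

Sxx = Σx² − (Σx)²/n = 843 − 696.2 = 146.8
Sxy = Σxy − (Σx)(Σy)/n = -2983 − (-2430.8) = -552.2
Syy = Σy² − (Σy)²/n = 10616 − 8487.2 = 2128.8
b = Sxy/Sxx = -552.2/146.8 = -3.761580
SSE = Syy − b·Sxy = 2128.8 − (-3.761580)·(-552.2) = 51.655313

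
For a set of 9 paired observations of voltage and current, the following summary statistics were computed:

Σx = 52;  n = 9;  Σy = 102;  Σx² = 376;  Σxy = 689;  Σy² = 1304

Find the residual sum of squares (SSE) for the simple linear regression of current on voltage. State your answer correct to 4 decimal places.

16.5279

Sxx = Σx² − (Σx)²/n = 376 − 300.444444 = 75.555556
Sxy = Σxy − (Σx)(Σy)/n = 689 − 589.333333 = 99.666667
Syy = Σy² − (Σy)²/n = 1304 − 1156 = 148
b = Sxy/Sxx = 99.666667/75.555556 = 1.319118
SSE = Syy − b·Sxy = 148 − 1.319118·99.666667 = 16.527941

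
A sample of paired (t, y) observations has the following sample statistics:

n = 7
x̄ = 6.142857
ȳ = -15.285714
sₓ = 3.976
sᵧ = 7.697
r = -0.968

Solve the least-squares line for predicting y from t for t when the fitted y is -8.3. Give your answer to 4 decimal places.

2.4150

b = r · sᵧ/sₓ = -0.968 · 7.697/3.976 = -1.873918
a = ȳ − b·x̄ = -15.285714 − (-1.873918)·6.142857 = -3.774507
Set a + b·x = -8.3: x = (-8.3 − (-3.774507)) / (-1.873918) = 2.414991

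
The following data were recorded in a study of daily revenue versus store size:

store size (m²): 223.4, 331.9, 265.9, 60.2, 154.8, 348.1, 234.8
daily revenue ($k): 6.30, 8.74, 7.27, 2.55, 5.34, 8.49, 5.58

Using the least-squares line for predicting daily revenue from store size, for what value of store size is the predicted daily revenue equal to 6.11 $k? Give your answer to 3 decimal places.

220.965

n = 7, Σx = 1619.1, Σy = 44.27, Σxy = 11487.014, Σx² = 434659.71
Sxx = Σx² − (Σx)²/n = 434659.71 − 374497.83 = 60161.88
Sxy = Σxy − (Σx)(Σy)/n = 11487.014 − 10239.651 = 1247.363
b = Sxy/Sxx = 1247.363/60161.88 = 0.020733
a = ȳ − b·x̄ = 6.324286 − 0.020733·231.3 = 1.528640
Set a + b·x = 6.11: x = (6.11 − 1.528640) / 0.020733 = 220.964732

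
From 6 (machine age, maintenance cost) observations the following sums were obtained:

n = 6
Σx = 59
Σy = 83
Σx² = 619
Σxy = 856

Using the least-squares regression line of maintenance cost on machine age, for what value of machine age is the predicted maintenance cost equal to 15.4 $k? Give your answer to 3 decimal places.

Sxx = Σx² − (Σx)²/n = 619 − 580.166667 = 38.833333
Sxy = Σxy − (Σx)(Σy)/n = 856 − 816.166667 = 39.833333
b = Sxy/Sxx = 39.833333/38.833333 = 1.025751
a = ȳ − b·x̄ = 13.833333 − 1.025751·9.833333 = 3.746781
Set a + b·x = 15.4: x = (15.4 − 3.746781) / 1.025751 = 11.360669

11.361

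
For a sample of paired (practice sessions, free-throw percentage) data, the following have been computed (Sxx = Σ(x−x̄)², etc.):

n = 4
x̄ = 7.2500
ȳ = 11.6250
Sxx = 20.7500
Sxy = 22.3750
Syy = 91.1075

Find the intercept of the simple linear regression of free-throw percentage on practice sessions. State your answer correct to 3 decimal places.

b = Sxy/Sxx = 22.375/20.75 = 1.078313
a = ȳ − b·x̄ = 11.625 − 1.078313·7.25 = 3.807229

3.807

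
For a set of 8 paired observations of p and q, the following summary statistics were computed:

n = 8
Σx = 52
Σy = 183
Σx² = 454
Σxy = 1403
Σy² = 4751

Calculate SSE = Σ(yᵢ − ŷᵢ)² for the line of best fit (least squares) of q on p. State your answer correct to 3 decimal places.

171.925

Sxx = Σx² − (Σx)²/n = 454 − 338 = 116
Sxy = Σxy − (Σx)(Σy)/n = 1403 − 1189.5 = 213.5
Syy = Σy² − (Σy)²/n = 4751 − 4186.125 = 564.875
b = Sxy/Sxx = 213.5/116 = 1.840517
SSE = Syy − b·Sxy = 564.875 − 1.840517·213.5 = 171.924569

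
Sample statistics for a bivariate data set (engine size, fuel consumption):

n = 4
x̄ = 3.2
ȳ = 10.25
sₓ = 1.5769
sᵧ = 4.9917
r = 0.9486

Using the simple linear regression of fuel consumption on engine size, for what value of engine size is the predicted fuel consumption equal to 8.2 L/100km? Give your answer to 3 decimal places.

b = r · sᵧ/sₓ = 0.9486 · 4.9917/1.5769 = 3.002807
a = ȳ − b·x̄ = 10.25 − 3.002807·3.2 = 0.641017
Set a + b·x = 8.2: x = (8.2 − 0.641017) / 3.002807 = 2.517305

2.517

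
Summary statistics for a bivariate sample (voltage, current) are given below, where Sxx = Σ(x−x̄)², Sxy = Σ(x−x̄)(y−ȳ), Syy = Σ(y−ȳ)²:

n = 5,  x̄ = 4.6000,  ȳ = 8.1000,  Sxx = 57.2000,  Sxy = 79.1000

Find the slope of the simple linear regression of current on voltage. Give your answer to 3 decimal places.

1.383

b = Sxy/Sxx = 79.1/57.2 = 1.382867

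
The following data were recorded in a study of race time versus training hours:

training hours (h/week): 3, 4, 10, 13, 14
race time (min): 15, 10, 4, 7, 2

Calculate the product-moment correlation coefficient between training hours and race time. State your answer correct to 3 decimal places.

-0.869

n = 5, Σx = 44, Σy = 38, Σxy = 244, Σx² = 490, Σy² = 394
Sxx = Σx² − (Σx)²/n = 490 − 387.2 = 102.8
Sxy = Σxy − (Σx)(Σy)/n = 244 − 334.4 = -90.4
Syy = Σy² − (Σy)²/n = 394 − 288.8 = 105.2
r = Sxy/√(Sxx·Syy) = -90.4/√(10814.56) = -90.4/103.993077 = -0.869289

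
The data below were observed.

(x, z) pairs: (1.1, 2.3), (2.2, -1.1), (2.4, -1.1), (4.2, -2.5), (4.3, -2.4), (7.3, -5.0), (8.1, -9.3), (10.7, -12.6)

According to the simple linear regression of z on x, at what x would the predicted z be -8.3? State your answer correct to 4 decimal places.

8.1170

n = 8, Σx = 40.3, Σy = -31.7, Σxy = -270, Σx² = 281.33
Sxx = Σx² − (Σx)²/n = 281.33 − 203.01125 = 78.31875
Sxy = Σxy − (Σx)(Σy)/n = -270 − (-159.68875) = -110.31125
b = Sxy/Sxx = -110.31125/78.31875 = -1.408491
a = ȳ − b·x̄ = -3.9625 − (-1.408491)·5.0375 = 3.132773
Set a + b·x = -8.3: x = (-8.3 − 3.132773) / (-1.408491) = 8.117037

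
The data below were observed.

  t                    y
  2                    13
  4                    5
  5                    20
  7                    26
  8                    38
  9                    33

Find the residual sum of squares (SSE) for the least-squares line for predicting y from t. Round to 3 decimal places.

190.699

n = 6, Σx = 35, Σy = 135, Σxy = 929, Σx² = 239, Σy² = 3803
Sxx = Σx² − (Σx)²/n = 239 − 204.166667 = 34.833333
Sxy = Σxy − (Σx)(Σy)/n = 929 − 787.5 = 141.5
Syy = Σy² − (Σy)²/n = 3803 − 3037.5 = 765.5
b = Sxy/Sxx = 141.5/34.833333 = 4.062201
SSE = Syy − b·Sxy = 765.5 − 4.062201·141.5 = 190.698565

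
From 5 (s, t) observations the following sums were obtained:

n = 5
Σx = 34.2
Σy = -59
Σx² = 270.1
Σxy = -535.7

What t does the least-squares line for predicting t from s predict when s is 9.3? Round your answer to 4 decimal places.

-20.7866

Sxx = Σx² − (Σx)²/n = 270.1 − 233.928 = 36.172
Sxy = Σxy − (Σx)(Σy)/n = -535.7 − (-403.56) = -132.14
b = Sxy/Sxx = -132.14/36.172 = -3.653102
a = ȳ − b·x̄ = -11.8 − (-3.653102)·6.84 = 13.187217
ŷ(9.3) = a + b·9.3 = 13.187217 + (-3.653102)·9.3 = -20.786631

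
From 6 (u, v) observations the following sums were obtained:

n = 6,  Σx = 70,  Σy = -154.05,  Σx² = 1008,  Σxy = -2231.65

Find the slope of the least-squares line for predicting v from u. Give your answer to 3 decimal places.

-2.270

Sxx = Σx² − (Σx)²/n = 1008 − 816.666667 = 191.333333
Sxy = Σxy − (Σx)(Σy)/n = -2231.65 − (-1797.25) = -434.4
b = Sxy/Sxx = -434.4/191.333333 = -2.270383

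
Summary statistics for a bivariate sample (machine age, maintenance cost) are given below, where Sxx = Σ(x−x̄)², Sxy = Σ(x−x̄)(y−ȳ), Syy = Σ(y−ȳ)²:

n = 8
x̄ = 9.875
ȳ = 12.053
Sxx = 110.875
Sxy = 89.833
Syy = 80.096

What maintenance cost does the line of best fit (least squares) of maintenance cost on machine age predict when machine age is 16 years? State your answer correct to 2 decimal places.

b = Sxy/Sxx = 89.833/110.875 = 0.810219
a = ȳ − b·x̄ = 12.053 − 0.810219·9.875 = 4.052090
ŷ(16) = a + b·16 = 4.052090 + 0.810219·16 = 17.015590

17.02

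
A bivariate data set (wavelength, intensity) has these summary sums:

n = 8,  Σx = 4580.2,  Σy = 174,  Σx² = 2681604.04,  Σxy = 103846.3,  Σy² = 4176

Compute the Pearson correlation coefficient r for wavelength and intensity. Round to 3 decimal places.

Sxx = Σx² − (Σx)²/n = 2681604.04 − 2622279.005 = 59325.035
Sxy = Σxy − (Σx)(Σy)/n = 103846.3 − 99619.35 = 4226.95
Syy = Σy² − (Σy)²/n = 4176 − 3784.5 = 391.5
r = Sxy/√(Sxx·Syy) = 4226.95/√(23225751.2025) = 4226.95/4819.310241 = 0.877086

0.877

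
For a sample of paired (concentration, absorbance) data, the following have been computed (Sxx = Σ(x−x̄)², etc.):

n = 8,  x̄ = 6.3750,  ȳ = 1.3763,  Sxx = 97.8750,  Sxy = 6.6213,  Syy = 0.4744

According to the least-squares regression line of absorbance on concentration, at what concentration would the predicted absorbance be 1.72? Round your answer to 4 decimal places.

b = Sxy/Sxx = 6.6213/97.875 = 0.067651
a = ȳ − b·x̄ = 1.3763 − 0.067651·6.375 = 0.945028
Set a + b·x = 1.72: x = (1.72 − 0.945028) / 0.067651 = 11.455519

11.4555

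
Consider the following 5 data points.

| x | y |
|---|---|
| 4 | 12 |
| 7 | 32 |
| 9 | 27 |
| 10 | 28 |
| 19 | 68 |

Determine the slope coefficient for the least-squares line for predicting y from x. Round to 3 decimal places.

3.552

n = 5, Σx = 49, Σy = 167, Σxy = 2087, Σx² = 607
Sxx = Σx² − (Σx)²/n = 607 − 480.2 = 126.8
Sxy = Σxy − (Σx)(Σy)/n = 2087 − 1636.6 = 450.4
b = Sxy/Sxx = 450.4/126.8 = 3.552050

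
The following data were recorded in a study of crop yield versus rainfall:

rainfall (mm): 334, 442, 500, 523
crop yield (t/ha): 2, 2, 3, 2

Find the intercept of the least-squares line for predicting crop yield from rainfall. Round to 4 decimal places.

1.1914

n = 4, Σx = 1799, Σy = 9, Σxy = 4098, Σx² = 830449
Sxx = Σx² − (Σx)²/n = 830449 − 809100.25 = 21348.75
Sxy = Σxy − (Σx)(Σy)/n = 4098 − 4047.75 = 50.25
b = Sxy/Sxx = 50.25/21348.75 = 0.002354
a = ȳ − b·x̄ = 2.25 − 0.002354·449.75 = 1.191393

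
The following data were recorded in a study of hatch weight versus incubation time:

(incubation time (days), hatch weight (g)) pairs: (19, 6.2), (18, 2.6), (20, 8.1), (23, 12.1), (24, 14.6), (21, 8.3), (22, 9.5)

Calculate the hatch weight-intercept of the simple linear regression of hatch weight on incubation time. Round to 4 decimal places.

n = 7, Σx = 147, Σy = 61.4, Σxy = 1338.6, Σx² = 3115
Sxx = Σx² − (Σx)²/n = 3115 − 3087 = 28
Sxy = Σxy − (Σx)(Σy)/n = 1338.6 − 1289.4 = 49.2
b = Sxy/Sxx = 49.2/28 = 1.757143
a = ȳ − b·x̄ = 8.771429 − 1.757143·21 = -28.128571

-28.1286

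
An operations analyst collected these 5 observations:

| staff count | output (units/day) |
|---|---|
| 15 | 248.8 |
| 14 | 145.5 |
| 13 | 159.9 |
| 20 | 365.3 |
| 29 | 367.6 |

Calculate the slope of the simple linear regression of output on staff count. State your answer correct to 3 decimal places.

13.666

n = 5, Σx = 91, Σy = 1287.1, Σxy = 25814.1, Σx² = 1831
Sxx = Σx² − (Σx)²/n = 1831 − 1656.2 = 174.8
Sxy = Σxy − (Σx)(Σy)/n = 25814.1 − 23425.22 = 2388.88
b = Sxy/Sxx = 2388.88/174.8 = 13.666362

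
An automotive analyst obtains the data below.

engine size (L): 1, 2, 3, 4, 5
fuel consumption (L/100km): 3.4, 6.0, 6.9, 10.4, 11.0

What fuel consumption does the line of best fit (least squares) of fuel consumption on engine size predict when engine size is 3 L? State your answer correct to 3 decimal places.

7.540

n = 5, Σx = 15, Σy = 37.7, Σxy = 132.7, Σx² = 55
Sxx = Σx² − (Σx)²/n = 55 − 45 = 10
Sxy = Σxy − (Σx)(Σy)/n = 132.7 − 113.1 = 19.6
b = Sxy/Sxx = 19.6/10 = 1.96
a = ȳ − b·x̄ = 7.54 − 1.96·3 = 1.66
ŷ(3) = a + b·3 = 1.66 + 1.96·3 = 7.54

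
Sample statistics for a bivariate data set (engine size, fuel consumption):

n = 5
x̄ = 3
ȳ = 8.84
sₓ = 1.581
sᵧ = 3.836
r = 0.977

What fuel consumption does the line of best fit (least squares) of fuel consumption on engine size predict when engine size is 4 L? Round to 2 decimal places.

11.21

b = r · sᵧ/sₓ = 0.977 · 3.836/1.581 = 2.370507
a = ȳ − b·x̄ = 8.84 − 2.370507·3 = 1.728478
ŷ(4) = a + b·4 = 1.728478 + 2.370507·4 = 11.210507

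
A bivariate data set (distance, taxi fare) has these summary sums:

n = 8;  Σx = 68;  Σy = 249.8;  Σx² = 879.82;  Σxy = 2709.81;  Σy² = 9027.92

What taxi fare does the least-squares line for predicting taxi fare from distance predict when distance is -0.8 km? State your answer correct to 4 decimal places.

13.1528

Sxx = Σx² − (Σx)²/n = 879.82 − 578 = 301.82
Sxy = Σxy − (Σx)(Σy)/n = 2709.81 − 2123.3 = 586.51
b = Sxy/Sxx = 586.51/301.82 = 1.943244
a = ȳ − b·x̄ = 31.225 − 1.943244·8.5 = 14.707423
ŷ(-0.8) = a + b·-0.8 = 14.707423 + 1.943244·(-0.8) = 13.152828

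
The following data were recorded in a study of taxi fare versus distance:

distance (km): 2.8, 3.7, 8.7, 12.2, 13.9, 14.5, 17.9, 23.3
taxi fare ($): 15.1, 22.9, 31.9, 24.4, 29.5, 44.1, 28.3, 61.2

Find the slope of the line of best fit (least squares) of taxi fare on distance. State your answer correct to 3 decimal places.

n = 8, Σx = 97, Σy = 257.4, Σxy = 3684.25, Σx² = 1512.82
Sxx = Σx² − (Σx)²/n = 1512.82 − 1176.125 = 336.695
Sxy = Σxy − (Σx)(Σy)/n = 3684.25 − 3120.975 = 563.275
b = Sxy/Sxx = 563.275/336.695 = 1.672953

1.673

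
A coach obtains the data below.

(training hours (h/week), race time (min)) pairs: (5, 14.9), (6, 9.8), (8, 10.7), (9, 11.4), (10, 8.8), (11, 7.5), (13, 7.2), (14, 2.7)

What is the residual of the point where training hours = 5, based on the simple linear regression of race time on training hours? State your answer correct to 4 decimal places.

1.2686

n = 8, Σx = 76, Σy = 73, Σxy = 623.4, Σx² = 792
Sxx = Σx² − (Σx)²/n = 792 − 722 = 70
Sxy = Σxy − (Σx)(Σy)/n = 623.4 − 693.5 = -70.1
b = Sxy/Sxx = -70.1/70 = -1.001429
a = ȳ − b·x̄ = 9.125 − (-1.001429)·9.5 = 18.638571
ŷ(5) = 18.638571 + (-1.001429)·5 = 13.631429
residual = y − ŷ = 14.9 − 13.631429 = 1.268571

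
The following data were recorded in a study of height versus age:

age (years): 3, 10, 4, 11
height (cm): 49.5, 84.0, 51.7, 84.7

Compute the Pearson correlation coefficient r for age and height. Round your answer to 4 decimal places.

n = 4, Σx = 28, Σy = 269.9, Σxy = 2127, Σx² = 246, Σy² = 19353.23
Sxx = Σx² − (Σx)²/n = 246 − 196 = 50
Sxy = Σxy − (Σx)(Σy)/n = 2127 − 1889.3 = 237.7
Syy = Σy² − (Σy)²/n = 19353.23 − 18211.5025 = 1141.7275
r = Sxy/√(Sxx·Syy) = 237.7/√(57086.375) = 237.7/238.927552 = 0.994862

0.9949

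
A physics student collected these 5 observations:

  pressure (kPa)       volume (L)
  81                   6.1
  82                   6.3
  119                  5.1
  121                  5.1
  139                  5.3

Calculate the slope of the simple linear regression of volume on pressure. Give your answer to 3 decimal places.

n = 5, Σx = 542, Σy = 27.9, Σxy = 2971.4, Σx² = 61408
Sxx = Σx² − (Σx)²/n = 61408 − 58752.8 = 2655.2
Sxy = Σxy − (Σx)(Σy)/n = 2971.4 − 3024.36 = -52.96
b = Sxy/Sxx = -52.96/2655.2 = -0.019946

-0.020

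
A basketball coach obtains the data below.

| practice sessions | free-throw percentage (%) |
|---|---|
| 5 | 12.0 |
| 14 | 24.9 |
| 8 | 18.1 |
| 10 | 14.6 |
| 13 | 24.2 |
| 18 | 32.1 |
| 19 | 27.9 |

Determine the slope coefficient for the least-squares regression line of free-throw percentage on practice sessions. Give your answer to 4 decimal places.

1.3340

n = 7, Σx = 87, Σy = 153.8, Σxy = 2121.9, Σx² = 1239
Sxx = Σx² − (Σx)²/n = 1239 − 1081.285714 = 157.714286
Sxy = Σxy − (Σx)(Σy)/n = 2121.9 − 1911.514286 = 210.385714
b = Sxy/Sxx = 210.385714/157.714286 = 1.333967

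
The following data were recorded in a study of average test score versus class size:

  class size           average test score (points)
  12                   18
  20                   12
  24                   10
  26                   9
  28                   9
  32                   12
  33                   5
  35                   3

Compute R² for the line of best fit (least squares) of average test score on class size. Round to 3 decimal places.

n = 8, Σx = 210, Σy = 78, Σxy = 1836, Σx² = 5918, Σy² = 908
Sxx = Σx² − (Σx)²/n = 5918 − 5512.5 = 405.5
Sxy = Σxy − (Σx)(Σy)/n = 1836 − 2047.5 = -211.5
Syy = Σy² − (Σy)²/n = 908 − 760.5 = 147.5
R² = Sxy²/(Sxx·Syy) = (-211.5)²/(405.5·147.5) = 0.747890

0.748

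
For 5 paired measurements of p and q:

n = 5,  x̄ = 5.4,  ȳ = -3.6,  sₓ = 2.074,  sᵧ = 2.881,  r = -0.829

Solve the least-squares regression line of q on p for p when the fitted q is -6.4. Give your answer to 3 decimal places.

7.831

b = r · sᵧ/sₓ = -0.829 · 2.881/2.074 = -1.151567
a = ȳ − b·x̄ = -3.6 − (-1.151567)·5.4 = 2.618459
Set a + b·x = -6.4: x = (-6.4 − 2.618459) / (-1.151567) = 7.831470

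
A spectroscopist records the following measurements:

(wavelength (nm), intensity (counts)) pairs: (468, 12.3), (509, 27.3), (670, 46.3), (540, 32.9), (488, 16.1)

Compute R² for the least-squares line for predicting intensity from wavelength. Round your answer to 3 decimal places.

n = 5, Σx = 2675, Σy = 134.9, Σxy = 76295.9, Σx² = 1456749, Σy² = 4381.89
Sxx = Σx² − (Σx)²/n = 1456749 − 1431125 = 25624
Sxy = Σxy − (Σx)(Σy)/n = 76295.9 − 72171.5 = 4124.4
Syy = Σy² − (Σy)²/n = 4381.89 − 3639.602 = 742.288
R² = Sxy²/(Sxx·Syy) = (4124.4)²/(25624·742.288) = 0.894339

0.894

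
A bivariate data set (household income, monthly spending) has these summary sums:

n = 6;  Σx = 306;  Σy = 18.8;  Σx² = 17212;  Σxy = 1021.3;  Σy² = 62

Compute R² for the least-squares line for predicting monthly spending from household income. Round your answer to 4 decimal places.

0.7863

Sxx = Σx² − (Σx)²/n = 17212 − 15606 = 1606
Sxy = Σxy − (Σx)(Σy)/n = 1021.3 − 958.8 = 62.5
Syy = Σy² − (Σy)²/n = 62 − 58.906667 = 3.093333
R² = Sxy²/(Sxx·Syy) = (62.5)²/(1606·3.093333) = 0.786299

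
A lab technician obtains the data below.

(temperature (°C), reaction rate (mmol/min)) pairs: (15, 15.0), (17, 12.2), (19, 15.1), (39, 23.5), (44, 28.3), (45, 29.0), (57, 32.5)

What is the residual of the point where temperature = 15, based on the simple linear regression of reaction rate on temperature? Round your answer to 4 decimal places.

1.7637

n = 7, Σx = 236, Σy = 155.6, Σxy = 6038.5, Σx² = 9606
Sxx = Σx² − (Σx)²/n = 9606 − 7956.571429 = 1649.428571
Sxy = Σxy − (Σx)(Σy)/n = 6038.5 − 5245.942857 = 792.557143
b = Sxy/Sxx = 792.557143/1649.428571 = 0.480504
a = ȳ − b·x̄ = 22.228571 − 0.480504·33.714286 = 6.028720
ŷ(15) = 6.028720 + 0.480504·15 = 13.236281
residual = y − ŷ = 15.0 − 13.236281 = 1.763719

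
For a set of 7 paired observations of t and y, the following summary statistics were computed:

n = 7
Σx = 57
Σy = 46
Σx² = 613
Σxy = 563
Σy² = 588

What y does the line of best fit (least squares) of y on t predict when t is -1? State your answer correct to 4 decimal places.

Sxx = Σx² − (Σx)²/n = 613 − 464.142857 = 148.857143
Sxy = Σxy − (Σx)(Σy)/n = 563 − 374.571429 = 188.428571
b = Sxy/Sxx = 188.428571/148.857143 = 1.265835
a = ȳ − b·x̄ = 6.571429 − 1.265835·8.142857 = -3.736084
ŷ(-1) = a + b·-1 = -3.736084 + 1.265835·(-1) = -5.001919

-5.0019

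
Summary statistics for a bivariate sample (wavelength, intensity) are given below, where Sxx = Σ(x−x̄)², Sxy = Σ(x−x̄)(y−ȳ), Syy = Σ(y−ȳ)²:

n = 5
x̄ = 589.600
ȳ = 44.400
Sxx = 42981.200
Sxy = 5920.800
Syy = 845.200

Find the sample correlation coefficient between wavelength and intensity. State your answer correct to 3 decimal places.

0.982

r = Sxy/√(Sxx·Syy) = 5920.8/√(36327710.24) = 5920.8/6027.247319 = 0.982339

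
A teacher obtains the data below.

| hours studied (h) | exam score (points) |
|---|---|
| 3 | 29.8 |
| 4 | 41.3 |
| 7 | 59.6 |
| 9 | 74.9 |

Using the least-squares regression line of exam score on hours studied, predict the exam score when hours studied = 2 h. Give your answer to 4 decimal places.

24.4165

n = 4, Σx = 23, Σy = 205.6, Σxy = 1345.9, Σx² = 155
Sxx = Σx² − (Σx)²/n = 155 − 132.25 = 22.75
Sxy = Σxy − (Σx)(Σy)/n = 1345.9 − 1182.2 = 163.7
b = Sxy/Sxx = 163.7/22.75 = 7.195604
a = ȳ − b·x̄ = 51.4 − 7.195604·5.75 = 10.025275
ŷ(2) = a + b·2 = 10.025275 + 7.195604·2 = 24.416484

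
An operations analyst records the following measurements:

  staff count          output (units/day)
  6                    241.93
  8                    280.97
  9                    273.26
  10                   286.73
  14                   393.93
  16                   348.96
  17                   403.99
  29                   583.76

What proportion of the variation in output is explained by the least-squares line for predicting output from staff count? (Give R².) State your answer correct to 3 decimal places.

n = 8, Σx = 109, Σy = 2813.53, Σxy = 43921.23, Σx² = 1863, Σy² = 1075296.9705
Sxx = Σx² − (Σx)²/n = 1863 − 1485.125 = 377.875
Sxy = Σxy − (Σx)(Σy)/n = 43921.23 − 38334.34625 = 5586.88375
Syy = Σy² − (Σy)²/n = 1075296.9705 − 989493.882612 = 85803.087888
R² = Sxy²/(Sxx·Syy) = (5586.88375)²/(377.875·85803.087888) = 0.962694

0.963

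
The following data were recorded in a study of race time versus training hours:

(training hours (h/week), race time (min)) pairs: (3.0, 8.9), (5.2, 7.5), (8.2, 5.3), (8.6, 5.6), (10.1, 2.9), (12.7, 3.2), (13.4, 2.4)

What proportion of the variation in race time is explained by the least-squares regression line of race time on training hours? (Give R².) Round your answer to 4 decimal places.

n = 7, Σx = 61.2, Σy = 35.8, Σxy = 259.41, Σx² = 620.1, Σy² = 219.32
Sxx = Σx² − (Σx)²/n = 620.1 − 535.062857 = 85.037143
Sxy = Σxy − (Σx)(Σy)/n = 259.41 − 312.994286 = -53.584286
Syy = Σy² − (Σy)²/n = 219.32 − 183.091429 = 36.228571
R² = Sxy²/(Sxx·Syy) = (-53.584286)²/(85.037143·36.228571) = 0.931998

0.9320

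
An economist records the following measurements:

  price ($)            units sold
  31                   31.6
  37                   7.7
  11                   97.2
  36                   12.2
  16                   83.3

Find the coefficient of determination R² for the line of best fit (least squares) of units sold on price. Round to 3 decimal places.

0.998

n = 5, Σx = 131, Σy = 232, Σxy = 4105.7, Σx² = 4003, Σy² = 17593.42
Sxx = Σx² − (Σx)²/n = 4003 − 3432.2 = 570.8
Sxy = Σxy − (Σx)(Σy)/n = 4105.7 − 6078.4 = -1972.7
Syy = Σy² − (Σy)²/n = 17593.42 − 10764.8 = 6828.62
R² = Sxy²/(Sxx·Syy) = (-1972.7)²/(570.8·6828.62) = 0.998401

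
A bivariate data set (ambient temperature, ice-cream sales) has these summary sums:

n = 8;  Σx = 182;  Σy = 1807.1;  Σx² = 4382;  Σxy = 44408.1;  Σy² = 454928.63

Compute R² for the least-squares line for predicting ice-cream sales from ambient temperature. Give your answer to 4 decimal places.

Sxx = Σx² − (Σx)²/n = 4382 − 4140.5 = 241.5
Sxy = Σxy − (Σx)(Σy)/n = 44408.1 − 41111.525 = 3296.575
Syy = Σy² − (Σy)²/n = 454928.63 − 408201.30125 = 46727.32875
R² = Sxy²/(Sxx·Syy) = (3296.575)²/(241.5·46727.32875) = 0.963026

0.9630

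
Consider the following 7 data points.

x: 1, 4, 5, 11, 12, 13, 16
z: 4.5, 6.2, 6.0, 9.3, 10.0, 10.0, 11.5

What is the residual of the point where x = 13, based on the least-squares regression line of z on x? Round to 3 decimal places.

n = 7, Σx = 62, Σy = 57.5, Σxy = 595.6, Σx² = 732
Sxx = Σx² − (Σx)²/n = 732 − 549.142857 = 182.857143
Sxy = Σxy − (Σx)(Σy)/n = 595.6 − 509.285714 = 86.314286
b = Sxy/Sxx = 86.314286/182.857143 = 0.472031
a = ȳ − b·x̄ = 8.214286 − 0.472031·8.857143 = 4.033437
ŷ(13) = 4.033437 + 0.472031·13 = 10.169844
residual = y − ŷ = 10.0 − 10.169844 = -0.169844

-0.170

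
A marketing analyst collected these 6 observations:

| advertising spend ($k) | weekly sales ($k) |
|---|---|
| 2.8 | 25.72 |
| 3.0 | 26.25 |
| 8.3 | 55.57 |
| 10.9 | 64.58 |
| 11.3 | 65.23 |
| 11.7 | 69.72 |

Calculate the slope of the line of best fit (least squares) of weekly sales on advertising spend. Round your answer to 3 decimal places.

4.842

n = 6, Σx = 48, Σy = 307.07, Σxy = 2868.742, Σx² = 469.12
Sxx = Σx² − (Σx)²/n = 469.12 − 384 = 85.12
Sxy = Σxy − (Σx)(Σy)/n = 2868.742 − 2456.56 = 412.182
b = Sxy/Sxx = 412.182/85.12 = 4.842364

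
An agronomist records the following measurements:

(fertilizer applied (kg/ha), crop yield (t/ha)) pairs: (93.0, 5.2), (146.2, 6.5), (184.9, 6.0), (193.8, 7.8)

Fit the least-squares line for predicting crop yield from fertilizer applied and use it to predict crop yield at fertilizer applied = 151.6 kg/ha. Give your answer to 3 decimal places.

6.322

n = 4, Σx = 617.9, Σy = 25.5, Σxy = 4054.94, Σx² = 101769.89
Sxx = Σx² − (Σx)²/n = 101769.89 − 95450.1025 = 6319.7875
Sxy = Σxy − (Σx)(Σy)/n = 4054.94 − 3939.1125 = 115.8275
b = Sxy/Sxx = 115.8275/6319.7875 = 0.018328
a = ȳ − b·x̄ = 6.375 − 0.018328·154.475 = 3.543820
ŷ(151.6) = a + b·151.6 = 3.543820 + 0.018328·151.6 = 6.322308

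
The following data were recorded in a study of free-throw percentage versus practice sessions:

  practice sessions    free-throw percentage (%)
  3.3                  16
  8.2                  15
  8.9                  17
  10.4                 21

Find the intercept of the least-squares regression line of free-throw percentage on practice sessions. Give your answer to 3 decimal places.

13.392

n = 4, Σx = 30.8, Σy = 69, Σxy = 545.5, Σx² = 265.5
Sxx = Σx² − (Σx)²/n = 265.5 − 237.16 = 28.34
Sxy = Σxy − (Σx)(Σy)/n = 545.5 − 531.3 = 14.2
b = Sxy/Sxx = 14.2/28.34 = 0.501059
a = ȳ − b·x̄ = 17.25 − 0.501059·7.7 = 13.391849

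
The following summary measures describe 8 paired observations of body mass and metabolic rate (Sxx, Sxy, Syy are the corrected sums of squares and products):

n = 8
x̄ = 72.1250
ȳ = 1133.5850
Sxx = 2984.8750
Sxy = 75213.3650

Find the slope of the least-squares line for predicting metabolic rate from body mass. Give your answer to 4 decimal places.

25.1982

b = Sxy/Sxx = 75213.365/2984.875 = 25.198162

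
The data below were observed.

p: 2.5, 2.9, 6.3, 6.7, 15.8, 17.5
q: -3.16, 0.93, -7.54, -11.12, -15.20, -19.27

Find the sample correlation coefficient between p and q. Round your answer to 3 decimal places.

-0.934

n = 6, Σx = 51.7, Σy = -55.36, Σxy = -704.594, Σx² = 655.13, Σy² = 793.7294
Sxx = Σx² − (Σx)²/n = 655.13 − 445.481667 = 209.648333
Sxy = Σxy − (Σx)(Σy)/n = -704.594 − (-477.018667) = -227.575333
Syy = Σy² − (Σy)²/n = 793.7294 − 510.788267 = 282.941133
r = Sxy/√(Sxx·Syy) = -227.575333/√(59318.137035) = -227.575333/243.553150 = -0.934397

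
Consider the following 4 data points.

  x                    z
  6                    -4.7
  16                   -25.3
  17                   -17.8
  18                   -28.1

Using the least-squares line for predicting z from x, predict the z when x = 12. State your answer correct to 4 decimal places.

-15.0978

n = 4, Σx = 57, Σy = -75.9, Σxy = -1241.4, Σx² = 905
Sxx = Σx² − (Σx)²/n = 905 − 812.25 = 92.75
Sxy = Σxy − (Σx)(Σy)/n = -1241.4 − (-1081.575) = -159.825
b = Sxy/Sxx = -159.825/92.75 = -1.723181
a = ȳ − b·x̄ = -18.975 − (-1.723181)·14.25 = 5.580323
ŷ(12) = a + b·12 = 5.580323 + (-1.723181)·12 = -15.097844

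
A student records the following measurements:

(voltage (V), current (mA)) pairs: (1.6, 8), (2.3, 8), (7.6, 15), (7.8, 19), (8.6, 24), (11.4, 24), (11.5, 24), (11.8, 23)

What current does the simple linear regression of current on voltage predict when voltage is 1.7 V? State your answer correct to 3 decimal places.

7.945

n = 8, Σx = 62.6, Σy = 145, Σxy = 1320.8, Σx² = 601.86
Sxx = Σx² − (Σx)²/n = 601.86 − 489.845 = 112.015
Sxy = Σxy − (Σx)(Σy)/n = 1320.8 − 1134.625 = 186.175
b = Sxy/Sxx = 186.175/112.015 = 1.662054
a = ȳ − b·x̄ = 18.125 − 1.662054·7.825 = 5.119426
ŷ(1.7) = a + b·1.7 = 5.119426 + 1.662054·1.7 = 7.944918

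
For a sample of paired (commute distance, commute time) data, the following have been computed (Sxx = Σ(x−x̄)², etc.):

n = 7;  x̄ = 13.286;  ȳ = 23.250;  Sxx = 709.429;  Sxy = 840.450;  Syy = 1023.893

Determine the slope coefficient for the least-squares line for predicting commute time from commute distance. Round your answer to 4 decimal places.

b = Sxy/Sxx = 840.45/709.429 = 1.184685

1.1847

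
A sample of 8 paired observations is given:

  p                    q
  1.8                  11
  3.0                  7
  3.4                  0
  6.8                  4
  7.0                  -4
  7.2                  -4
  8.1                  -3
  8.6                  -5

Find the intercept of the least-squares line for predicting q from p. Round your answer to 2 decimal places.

n = 8, Σx = 45.9, Σy = 6, Σxy = -56.1, Σx² = 310.45
Sxx = Σx² − (Σx)²/n = 310.45 − 263.35125 = 47.09875
Sxy = Σxy − (Σx)(Σy)/n = -56.1 − 34.425 = -90.525
b = Sxy/Sxx = -90.525/47.09875 = -1.922026
a = ȳ − b·x̄ = 0.75 − (-1.922026)·5.7375 = 11.777621

11.78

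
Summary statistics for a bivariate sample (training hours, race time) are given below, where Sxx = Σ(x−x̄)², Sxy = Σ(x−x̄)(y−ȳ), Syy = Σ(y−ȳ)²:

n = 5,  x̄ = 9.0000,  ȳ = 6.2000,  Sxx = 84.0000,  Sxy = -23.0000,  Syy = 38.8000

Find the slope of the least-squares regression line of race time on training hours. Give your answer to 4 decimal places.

b = Sxy/Sxx = -23/84 = -0.273810

-0.2738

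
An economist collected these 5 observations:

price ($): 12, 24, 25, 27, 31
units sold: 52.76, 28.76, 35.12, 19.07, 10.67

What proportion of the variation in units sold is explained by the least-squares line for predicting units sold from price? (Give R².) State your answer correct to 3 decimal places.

0.908

n = 5, Σx = 119, Σy = 146.38, Σxy = 3047.02, Σx² = 3035, Σy² = 5321.6834
Sxx = Σx² − (Σx)²/n = 3035 − 2832.2 = 202.8
Sxy = Σxy − (Σx)(Σy)/n = 3047.02 − 3483.844 = -436.824
Syy = Σy² − (Σy)²/n = 5321.6834 − 4285.42088 = 1036.26252
R² = Sxy²/(Sxx·Syy) = (-436.824)²/(202.8·1036.26252) = 0.907978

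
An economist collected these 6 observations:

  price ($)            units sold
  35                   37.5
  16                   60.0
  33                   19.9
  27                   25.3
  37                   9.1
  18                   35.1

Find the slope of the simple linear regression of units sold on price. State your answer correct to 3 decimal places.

-1.478

n = 6, Σx = 166, Σy = 186.9, Σxy = 4580.8, Σx² = 4992
Sxx = Σx² − (Σx)²/n = 4992 − 4592.666667 = 399.333333
Sxy = Σxy − (Σx)(Σy)/n = 4580.8 − 5170.9 = -590.1
b = Sxy/Sxx = -590.1/399.333333 = -1.477713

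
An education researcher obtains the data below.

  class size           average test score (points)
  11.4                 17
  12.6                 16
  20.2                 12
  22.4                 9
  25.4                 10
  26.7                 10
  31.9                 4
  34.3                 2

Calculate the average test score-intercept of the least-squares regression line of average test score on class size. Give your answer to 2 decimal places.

24.16

n = 8, Σx = 184.9, Σy = 80, Σxy = 1556.6, Σx² = 4750.67
Sxx = Σx² − (Σx)²/n = 4750.67 − 4273.50125 = 477.16875
Sxy = Σxy − (Σx)(Σy)/n = 1556.6 − 1849 = -292.4
b = Sxy/Sxx = -292.4/477.16875 = -0.612781
a = ȳ − b·x̄ = 10 − (-0.612781)·23.1125 = 24.162904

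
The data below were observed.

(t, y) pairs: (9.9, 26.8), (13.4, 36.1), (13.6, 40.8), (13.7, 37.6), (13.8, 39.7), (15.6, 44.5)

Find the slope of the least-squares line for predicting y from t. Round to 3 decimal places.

n = 6, Σx = 80, Σy = 225.5, Σxy = 3061.12, Σx² = 1084.02
Sxx = Σx² − (Σx)²/n = 1084.02 − 1066.666667 = 17.353333
Sxy = Σxy − (Σx)(Σy)/n = 3061.12 − 3006.666667 = 54.453333
b = Sxy/Sxx = 54.453333/17.353333 = 3.137918

3.138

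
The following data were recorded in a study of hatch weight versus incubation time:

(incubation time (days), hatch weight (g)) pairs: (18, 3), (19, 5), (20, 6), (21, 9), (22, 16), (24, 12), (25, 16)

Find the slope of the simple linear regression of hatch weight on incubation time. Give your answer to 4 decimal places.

1.8225

n = 7, Σx = 149, Σy = 67, Σxy = 1498, Σx² = 3211
Sxx = Σx² − (Σx)²/n = 3211 − 3171.571429 = 39.428571
Sxy = Σxy − (Σx)(Σy)/n = 1498 − 1426.142857 = 71.857143
b = Sxy/Sxx = 71.857143/39.428571 = 1.822464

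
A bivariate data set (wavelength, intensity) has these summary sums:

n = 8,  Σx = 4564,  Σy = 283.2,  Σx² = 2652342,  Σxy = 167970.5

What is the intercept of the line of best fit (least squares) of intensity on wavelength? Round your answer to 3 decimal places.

-39.816

Sxx = Σx² − (Σx)²/n = 2652342 − 2603762 = 48580
Sxy = Σxy − (Σx)(Σy)/n = 167970.5 − 161565.6 = 6404.9
b = Sxy/Sxx = 6404.9/48580 = 0.131842
a = ȳ − b·x̄ = 35.4 − 0.131842·570.5 = -39.816045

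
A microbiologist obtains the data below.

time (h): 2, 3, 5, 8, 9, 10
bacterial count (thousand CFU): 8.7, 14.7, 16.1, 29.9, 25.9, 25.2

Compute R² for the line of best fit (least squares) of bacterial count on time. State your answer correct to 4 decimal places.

0.8370

n = 6, Σx = 37, Σy = 120.5, Σxy = 866.3, Σx² = 283, Σy² = 2750.85
Sxx = Σx² − (Σx)²/n = 283 − 228.166667 = 54.833333
Sxy = Σxy − (Σx)(Σy)/n = 866.3 − 743.083333 = 123.216667
Syy = Σy² − (Σy)²/n = 2750.85 − 2420.041667 = 330.808333
R² = Sxy²/(Sxx·Syy) = (123.216667)²/(54.833333·330.808333) = 0.836985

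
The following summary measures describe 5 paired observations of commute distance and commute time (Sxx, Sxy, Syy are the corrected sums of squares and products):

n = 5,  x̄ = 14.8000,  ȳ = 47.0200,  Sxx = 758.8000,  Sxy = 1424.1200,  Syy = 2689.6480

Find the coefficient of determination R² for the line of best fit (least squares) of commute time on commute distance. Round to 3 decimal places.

R² = Sxy²/(Sxx·Syy) = (1424.12)²/(758.8·2689.648) = 0.993735

0.994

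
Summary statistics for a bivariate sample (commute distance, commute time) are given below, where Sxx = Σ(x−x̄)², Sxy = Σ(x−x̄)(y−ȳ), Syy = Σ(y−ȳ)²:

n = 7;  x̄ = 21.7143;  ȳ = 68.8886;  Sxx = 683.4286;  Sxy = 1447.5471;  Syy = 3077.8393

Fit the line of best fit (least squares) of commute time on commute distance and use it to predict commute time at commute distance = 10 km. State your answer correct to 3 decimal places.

b = Sxy/Sxx = 1447.5471/683.4286 = 2.118066
a = ȳ − b·x̄ = 68.8886 − 2.118066·21.7143 = 22.896273
ŷ(10) = a + b·10 = 22.896273 + 2.118066·10 = 44.076936

44.077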